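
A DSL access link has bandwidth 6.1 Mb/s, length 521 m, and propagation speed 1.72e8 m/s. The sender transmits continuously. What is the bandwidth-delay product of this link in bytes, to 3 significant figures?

2.31 bytes

Propagation delay = 521 / 172000000 = 3.02907e-06 s.
BDP = R × t_prop = 6100000 × 3.02907e-06 = 18.4773 bits.
In bytes: 18.4773/8 = 2.31 bytes.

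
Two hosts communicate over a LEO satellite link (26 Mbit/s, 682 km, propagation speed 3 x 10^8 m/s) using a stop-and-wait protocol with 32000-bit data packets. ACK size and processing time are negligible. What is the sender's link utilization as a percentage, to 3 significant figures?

t_tx = L/R = 32000/26000000 = 0.00123077 s.
t_prop = 682000/300000000 = 0.00227333 s; RTT = 0.00454667 s.
Cycle = t_tx + RTT = 0.00577744 s.
Utilization = t_tx / cycle = 0.00123077/0.00577744 = 21.3 %.

21.3 %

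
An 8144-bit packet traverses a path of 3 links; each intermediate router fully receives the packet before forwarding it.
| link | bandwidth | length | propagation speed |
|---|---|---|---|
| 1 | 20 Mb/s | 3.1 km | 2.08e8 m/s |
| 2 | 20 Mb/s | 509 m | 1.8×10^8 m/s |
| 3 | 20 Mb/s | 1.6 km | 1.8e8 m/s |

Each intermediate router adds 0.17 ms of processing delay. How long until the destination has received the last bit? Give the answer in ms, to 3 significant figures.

1.59 ms

Transmission delay per hop = L/R = 8144/20000000 = 0.4072 ms; 3 hops → 1.2216 ms.
Propagation delays (d/s per hop): 0.0149038, 0.00282778, 0.00888889 ms; sum = 0.0266205 ms.
Processing at 2 router(s): 2 × 0.17 ms = 0.34 ms.
End-to-end = 1.59 ms.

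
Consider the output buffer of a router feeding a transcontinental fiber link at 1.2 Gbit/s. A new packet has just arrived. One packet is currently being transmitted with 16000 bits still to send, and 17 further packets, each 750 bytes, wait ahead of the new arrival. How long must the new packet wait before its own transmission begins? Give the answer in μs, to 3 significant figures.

98.3 μs

Each queued packet: L/R = 6000/1200000000 = 5 μs.
17 queued → 85 μs.
Plus remaining 16000 bits of current packet: 13.3333 μs.
Queuing delay = 98.3 μs.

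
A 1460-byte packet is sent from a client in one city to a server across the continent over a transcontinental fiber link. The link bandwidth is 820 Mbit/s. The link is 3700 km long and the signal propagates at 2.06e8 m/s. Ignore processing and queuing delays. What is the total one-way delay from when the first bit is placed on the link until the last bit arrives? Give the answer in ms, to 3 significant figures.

L = 1460 × 8 = 11680 bits.
Transmission delay = L/R = 11680 / 820000000 = 0.0142439 ms.
Propagation delay = d/s = 3700000 m / 206000000 m/s = 17.9612 ms.
Total = 18.0 ms.

18.0 ms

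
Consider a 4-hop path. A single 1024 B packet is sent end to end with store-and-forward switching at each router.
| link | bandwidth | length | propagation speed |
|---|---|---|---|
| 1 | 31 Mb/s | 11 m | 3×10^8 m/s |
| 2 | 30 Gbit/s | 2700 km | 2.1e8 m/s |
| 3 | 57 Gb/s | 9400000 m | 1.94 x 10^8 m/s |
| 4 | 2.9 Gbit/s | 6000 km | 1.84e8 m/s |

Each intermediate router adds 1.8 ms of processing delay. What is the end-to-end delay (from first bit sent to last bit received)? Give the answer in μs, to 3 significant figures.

99600 μs

L = 1024 × 8 = 8192 bits.
Transmission delays (L/R per hop): 264.258, 0.273067, 0.143719, 2.82483 μs; sum = 267.5 μs.
Propagation delays (d/s per hop): 0.0366667, 12857.1, 48453.6, 32608.7 μs; sum = 93919.5 μs.
Processing at 3 router(s): 3 × 1.8 ms = 5400 μs.
End-to-end = 99600 μs.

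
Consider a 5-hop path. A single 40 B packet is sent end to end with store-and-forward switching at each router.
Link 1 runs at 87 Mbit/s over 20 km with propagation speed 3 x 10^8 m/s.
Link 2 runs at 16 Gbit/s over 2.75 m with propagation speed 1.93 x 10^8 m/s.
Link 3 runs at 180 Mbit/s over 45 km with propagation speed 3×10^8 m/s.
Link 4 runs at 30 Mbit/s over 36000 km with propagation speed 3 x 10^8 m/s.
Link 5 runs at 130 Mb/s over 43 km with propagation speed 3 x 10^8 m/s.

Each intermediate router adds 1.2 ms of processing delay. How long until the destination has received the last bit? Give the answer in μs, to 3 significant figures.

L = 40 × 8 = 320 bits.
Transmission delays (L/R per hop): 3.67816, 0.02, 1.77778, 10.6667, 2.46154 μs; sum = 18.6041 μs.
Propagation delays (d/s per hop): 66.6667, 0.0142487, 150, 120000, 143.333 μs; sum = 120360 μs.
Processing at 4 router(s): 4 × 1.2 ms = 4800 μs.
End-to-end = 125000 μs.

125000 μs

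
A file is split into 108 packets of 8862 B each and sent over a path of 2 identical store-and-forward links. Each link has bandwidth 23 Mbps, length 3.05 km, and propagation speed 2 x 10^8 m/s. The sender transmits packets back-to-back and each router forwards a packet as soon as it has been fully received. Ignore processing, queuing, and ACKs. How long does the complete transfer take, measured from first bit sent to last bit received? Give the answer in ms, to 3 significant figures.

336 ms

Per-hop transmission t_tx = L/R = 70896/23000000 = 3.08243 ms.
Per-hop propagation t_prop = 3050/200000000 = 0.01525 ms.
Pipeline fill: first packet needs 2·t_tx to clear all hops; remaining 107 packets each add one t_tx.
Total = (2+108-1)·t_tx + 2·t_prop = 109·3.08243 + 2·0.01525 = 336 ms.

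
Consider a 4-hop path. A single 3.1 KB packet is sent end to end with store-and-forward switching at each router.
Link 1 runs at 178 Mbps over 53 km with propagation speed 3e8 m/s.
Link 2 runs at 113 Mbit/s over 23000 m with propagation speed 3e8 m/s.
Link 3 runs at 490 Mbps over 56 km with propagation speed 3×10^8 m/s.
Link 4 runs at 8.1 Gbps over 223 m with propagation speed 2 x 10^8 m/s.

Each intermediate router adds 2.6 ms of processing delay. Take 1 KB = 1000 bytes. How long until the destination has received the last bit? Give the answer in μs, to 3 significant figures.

L = 24800 bits.
Transmission delays (L/R per hop): 139.326, 219.469, 50.6122, 3.06173 μs; sum = 412.469 μs.
Propagation delays (d/s per hop): 176.667, 76.6667, 186.667, 1.115 μs; sum = 441.115 μs.
Processing at 3 router(s): 3 × 2.6 ms = 7800 μs.
End-to-end = 8650 μs.

8650 μs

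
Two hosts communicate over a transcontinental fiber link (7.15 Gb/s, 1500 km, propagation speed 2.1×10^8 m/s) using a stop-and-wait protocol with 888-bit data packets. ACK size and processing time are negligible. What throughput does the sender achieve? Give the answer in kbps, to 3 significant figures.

62.2 kbps

t_tx = L/R = 888/7150000000 = 1.24196e-07 s.
t_prop = 1500000/210000000 = 0.00714286 s; RTT = 0.0142857 s.
Cycle = t_tx + RTT = 0.0142858 s.
Throughput = L / cycle = 888 / 0.0142858 = 62.2 kbps.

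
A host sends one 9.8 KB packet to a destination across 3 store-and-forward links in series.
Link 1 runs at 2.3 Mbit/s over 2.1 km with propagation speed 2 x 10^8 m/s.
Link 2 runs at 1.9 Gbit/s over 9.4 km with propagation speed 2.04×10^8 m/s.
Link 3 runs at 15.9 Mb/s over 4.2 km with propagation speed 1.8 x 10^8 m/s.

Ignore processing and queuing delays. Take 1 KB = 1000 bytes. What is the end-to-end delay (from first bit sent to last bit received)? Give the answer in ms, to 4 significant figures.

39.14 ms

L = 78400 bits.
Transmission delays (L/R per hop): 34.087, 0.0412632, 4.93082 ms; sum = 39.059 ms.
Propagation delays (d/s per hop): 0.0105, 0.0460784, 0.0233333 ms; sum = 0.0799118 ms.
End-to-end = 39.14 ms.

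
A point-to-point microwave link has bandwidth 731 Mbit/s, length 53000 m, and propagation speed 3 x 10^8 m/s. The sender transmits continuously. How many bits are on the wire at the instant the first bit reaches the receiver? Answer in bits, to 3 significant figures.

129000 bits

Propagation delay = 53000 / 300000000 = 0.000176667 s.
BDP = R × t_prop = 731000000 × 0.000176667 = 129143 bits.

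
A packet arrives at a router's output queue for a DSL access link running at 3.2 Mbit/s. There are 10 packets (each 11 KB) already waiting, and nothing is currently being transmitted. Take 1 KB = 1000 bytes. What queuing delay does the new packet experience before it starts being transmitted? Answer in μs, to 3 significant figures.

275000 μs

Each queued packet: L/R = 88000/3200000 = 27500 μs.
10 queued → 275000 μs.
Queuing delay = 275000 μs.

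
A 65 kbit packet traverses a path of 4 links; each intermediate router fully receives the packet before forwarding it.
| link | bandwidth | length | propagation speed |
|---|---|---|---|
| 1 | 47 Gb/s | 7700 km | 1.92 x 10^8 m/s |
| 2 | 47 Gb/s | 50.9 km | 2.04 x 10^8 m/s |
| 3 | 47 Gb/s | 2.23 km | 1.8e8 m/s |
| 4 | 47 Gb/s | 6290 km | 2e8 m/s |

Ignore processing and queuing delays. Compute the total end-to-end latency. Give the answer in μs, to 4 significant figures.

L = 65000 bits.
Transmission delay per hop = L/R = 65000/47000000000 = 1.38298 μs; 4 hops → 5.53191 μs.
Propagation delays (d/s per hop): 40104.2, 249.51, 12.3889, 31450 μs; sum = 71816.1 μs.
End-to-end = 71820 μs.

71820 μs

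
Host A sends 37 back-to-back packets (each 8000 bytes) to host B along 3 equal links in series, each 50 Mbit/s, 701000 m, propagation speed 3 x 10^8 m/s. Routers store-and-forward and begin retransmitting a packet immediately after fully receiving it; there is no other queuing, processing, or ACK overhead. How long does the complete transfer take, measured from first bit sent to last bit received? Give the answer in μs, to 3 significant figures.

Per-hop transmission t_tx = L/R = 64000/50000000 = 1280 μs.
Per-hop propagation t_prop = 701000/300000000 = 2336.67 μs.
Pipeline fill: first packet needs 3·t_tx to clear all hops; remaining 36 packets each add one t_tx.
Total = (3+37-1)·t_tx + 3·t_prop = 39·1280 + 3·2336.67 = 56900 μs.

56900 μs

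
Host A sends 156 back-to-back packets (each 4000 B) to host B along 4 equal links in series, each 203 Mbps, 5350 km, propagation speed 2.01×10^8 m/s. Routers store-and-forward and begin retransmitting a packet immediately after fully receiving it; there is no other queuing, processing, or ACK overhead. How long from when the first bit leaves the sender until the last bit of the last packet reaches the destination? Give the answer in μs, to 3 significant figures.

132000 μs

Per-hop transmission t_tx = L/R = 32000/203000000 = 157.635 μs.
Per-hop propagation t_prop = 5350000/2.01e+08 = 26616.9 μs.
Pipeline fill: first packet needs 4·t_tx to clear all hops; remaining 155 packets each add one t_tx.
Total = (4+156-1)·t_tx + 4·t_prop = 159·157.635 + 4·26616.9 = 132000 μs.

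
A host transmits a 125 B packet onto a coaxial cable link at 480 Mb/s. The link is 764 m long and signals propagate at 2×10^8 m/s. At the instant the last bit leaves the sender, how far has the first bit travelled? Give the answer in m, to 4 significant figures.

416.7 m

t_tx = L/R = 1000/480000000 = 2.08333e-06 s.
Distance = s × t_tx = 200000000 × 2.08333e-06 = 416.7 m.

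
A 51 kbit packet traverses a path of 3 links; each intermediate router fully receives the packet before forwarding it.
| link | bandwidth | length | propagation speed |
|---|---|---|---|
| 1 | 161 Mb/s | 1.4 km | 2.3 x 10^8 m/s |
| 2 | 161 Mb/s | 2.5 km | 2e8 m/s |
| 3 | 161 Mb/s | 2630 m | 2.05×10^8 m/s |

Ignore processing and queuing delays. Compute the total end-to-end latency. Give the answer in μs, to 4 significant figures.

981.7 μs

L = 51000 bits.
Transmission delay per hop = L/R = 51000/161000000 = 316.77 μs; 3 hops → 950.311 μs.
Propagation delays (d/s per hop): 6.08696, 12.5, 12.8293 μs; sum = 31.4162 μs.
End-to-end = 981.7 μs.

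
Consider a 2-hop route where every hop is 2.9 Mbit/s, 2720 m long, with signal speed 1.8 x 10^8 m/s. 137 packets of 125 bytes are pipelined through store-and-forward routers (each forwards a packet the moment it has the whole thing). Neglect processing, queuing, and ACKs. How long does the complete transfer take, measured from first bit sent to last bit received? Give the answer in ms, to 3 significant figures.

47.6 ms

Per-hop transmission t_tx = L/R = 1000/2900000 = 0.344828 ms.
Per-hop propagation t_prop = 2720/180000000 = 0.0151111 ms.
Pipeline fill: first packet needs 2·t_tx to clear all hops; remaining 136 packets each add one t_tx.
Total = (2+137-1)·t_tx + 2·t_prop = 138·0.344828 + 2·0.0151111 = 47.6 ms.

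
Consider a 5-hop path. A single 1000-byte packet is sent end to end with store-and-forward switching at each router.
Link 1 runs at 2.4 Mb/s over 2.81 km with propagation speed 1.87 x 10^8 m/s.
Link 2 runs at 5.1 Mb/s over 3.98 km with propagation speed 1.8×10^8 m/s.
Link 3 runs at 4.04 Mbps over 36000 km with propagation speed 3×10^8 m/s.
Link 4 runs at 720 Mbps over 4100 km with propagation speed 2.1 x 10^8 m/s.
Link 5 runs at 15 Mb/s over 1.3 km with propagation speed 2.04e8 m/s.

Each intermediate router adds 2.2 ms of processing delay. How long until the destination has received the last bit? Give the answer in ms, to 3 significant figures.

L = 1000 × 8 = 8000 bits.
Transmission delays (L/R per hop): 3.33333, 1.56863, 1.9802, 0.0111111, 0.533333 ms; sum = 7.4266 ms.
Propagation delays (d/s per hop): 0.0150267, 0.0221111, 120, 19.5238, 0.00637255 ms; sum = 139.567 ms.
Processing at 4 router(s): 4 × 2.2 ms = 8.8 ms.
End-to-end = 156 ms.

156 ms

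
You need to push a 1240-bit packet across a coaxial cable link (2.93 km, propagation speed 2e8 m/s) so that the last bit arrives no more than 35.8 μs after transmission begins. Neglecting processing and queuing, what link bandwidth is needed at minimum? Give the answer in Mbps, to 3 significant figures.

Propagation delay = 2930 / 200000000 = 14.65 μs.
Transmission budget = 35.8 − 14.65 = 21.15 μs.
R ≥ L / t_tx = 1240 bits / 2.115e-05 s = 58.6 Mbps.

58.6 Mbps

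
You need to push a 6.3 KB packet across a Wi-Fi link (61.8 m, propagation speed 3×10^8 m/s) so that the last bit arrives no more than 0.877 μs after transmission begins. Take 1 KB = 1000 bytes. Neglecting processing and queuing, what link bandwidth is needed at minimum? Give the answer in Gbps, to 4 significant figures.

75.11 Gbps

L = 50400 bits.
Propagation delay = 61.8 / 300000000 = 0.206 μs.
Transmission budget = 0.877 − 0.206 = 0.671 μs.
R ≥ L / t_tx = 50400 bits / 6.71e-07 s = 75.11 Gbps.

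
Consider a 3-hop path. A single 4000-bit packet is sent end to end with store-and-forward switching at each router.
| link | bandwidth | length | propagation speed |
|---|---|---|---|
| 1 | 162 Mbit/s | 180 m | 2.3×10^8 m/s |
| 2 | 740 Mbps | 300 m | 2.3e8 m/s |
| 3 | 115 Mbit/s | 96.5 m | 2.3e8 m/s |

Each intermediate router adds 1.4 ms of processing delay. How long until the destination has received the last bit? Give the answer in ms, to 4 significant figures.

2.867 ms

Transmission delays (L/R per hop): 0.0246914, 0.00540541, 0.0347826 ms; sum = 0.0648794 ms.
Propagation delays (d/s per hop): 0.000782609, 0.00130435, 0.000419565 ms; sum = 0.00250652 ms.
Processing at 2 router(s): 2 × 1.4 ms = 2.8 ms.
End-to-end = 2.867 ms.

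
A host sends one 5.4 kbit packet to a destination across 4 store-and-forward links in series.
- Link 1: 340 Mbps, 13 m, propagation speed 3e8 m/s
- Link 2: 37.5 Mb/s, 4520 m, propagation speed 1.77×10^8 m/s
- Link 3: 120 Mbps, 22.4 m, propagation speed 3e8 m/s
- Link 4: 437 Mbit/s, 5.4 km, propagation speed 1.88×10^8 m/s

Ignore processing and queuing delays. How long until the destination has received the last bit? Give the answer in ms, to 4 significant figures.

L = 5400 bits.
Transmission delays (L/R per hop): 0.0158824, 0.144, 0.045, 0.012357 ms; sum = 0.217239 ms.
Propagation delays (d/s per hop): 4.33333e-05, 0.0255367, 7.46667e-05, 0.0287234 ms; sum = 0.0543781 ms.
End-to-end = 0.2716 ms.

0.2716 ms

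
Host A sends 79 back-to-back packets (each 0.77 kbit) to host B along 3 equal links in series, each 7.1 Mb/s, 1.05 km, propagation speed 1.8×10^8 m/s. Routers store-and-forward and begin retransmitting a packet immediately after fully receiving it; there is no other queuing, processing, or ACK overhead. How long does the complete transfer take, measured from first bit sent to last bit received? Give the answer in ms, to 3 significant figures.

8.80 ms

Per-hop transmission t_tx = L/R = 770/7100000 = 0.108451 ms.
Per-hop propagation t_prop = 1050/180000000 = 0.00583333 ms.
Pipeline fill: first packet needs 3·t_tx to clear all hops; remaining 78 packets each add one t_tx.
Total = (3+79-1)·t_tx + 3·t_prop = 81·0.108451 + 3·0.00583333 = 8.80 ms.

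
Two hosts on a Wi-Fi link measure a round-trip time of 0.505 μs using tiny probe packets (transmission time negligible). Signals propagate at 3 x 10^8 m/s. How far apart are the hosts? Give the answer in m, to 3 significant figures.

75.8 m

One-way propagation = RTT/2 = 0.2525 μs.
d = s × t = 300000000 × 2.525e-07 = 75.8 m.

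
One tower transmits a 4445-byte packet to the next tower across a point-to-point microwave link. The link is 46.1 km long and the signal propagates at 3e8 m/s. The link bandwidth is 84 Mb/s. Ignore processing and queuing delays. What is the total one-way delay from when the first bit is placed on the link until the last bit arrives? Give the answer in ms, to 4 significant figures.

L = 4445 × 8 = 35560 bits.
Transmission delay = L/R = 35560 / 84000000 = 0.423333 ms.
Propagation delay = d/s = 46100 m / 300000000 m/s = 0.153667 ms.
Total = 0.5770 ms.

0.5770 ms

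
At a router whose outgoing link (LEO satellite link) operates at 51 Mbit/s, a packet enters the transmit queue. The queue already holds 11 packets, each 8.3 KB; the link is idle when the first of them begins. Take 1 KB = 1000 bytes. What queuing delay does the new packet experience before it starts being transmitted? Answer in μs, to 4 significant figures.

14320 μs

Each queued packet: L/R = 66400/51000000 = 1301.96 μs.
11 queued → 14321.6 μs.
Queuing delay = 14320 μs.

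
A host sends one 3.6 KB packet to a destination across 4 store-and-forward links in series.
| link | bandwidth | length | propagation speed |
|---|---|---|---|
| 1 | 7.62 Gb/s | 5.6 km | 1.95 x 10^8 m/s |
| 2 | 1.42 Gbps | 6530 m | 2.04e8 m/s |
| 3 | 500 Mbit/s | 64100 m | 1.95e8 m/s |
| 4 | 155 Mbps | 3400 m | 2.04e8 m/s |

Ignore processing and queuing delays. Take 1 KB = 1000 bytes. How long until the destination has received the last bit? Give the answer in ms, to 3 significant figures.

0.674 ms

L = 28800 bits.
Transmission delays (L/R per hop): 0.00377953, 0.0202817, 0.0576, 0.185806 ms; sum = 0.267468 ms.
Propagation delays (d/s per hop): 0.0287179, 0.0320098, 0.328718, 0.0166667 ms; sum = 0.406112 ms.
End-to-end = 0.674 ms.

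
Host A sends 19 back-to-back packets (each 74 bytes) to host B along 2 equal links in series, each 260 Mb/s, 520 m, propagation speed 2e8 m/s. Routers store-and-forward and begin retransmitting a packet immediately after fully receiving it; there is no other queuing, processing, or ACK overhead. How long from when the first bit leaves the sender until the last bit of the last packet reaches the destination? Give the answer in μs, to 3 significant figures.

50.7 μs

Per-hop transmission t_tx = L/R = 592/260000000 = 2.27692 μs.
Per-hop propagation t_prop = 520/200000000 = 2.6 μs.
Pipeline fill: first packet needs 2·t_tx to clear all hops; remaining 18 packets each add one t_tx.
Total = (2+19-1)·t_tx + 2·t_prop = 20·2.27692 + 2·2.6 = 50.7 μs.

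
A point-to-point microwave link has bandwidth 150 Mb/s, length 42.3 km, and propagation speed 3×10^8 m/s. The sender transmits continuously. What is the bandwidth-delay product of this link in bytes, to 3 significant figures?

2640 bytes

Propagation delay = 42300 / 300000000 = 0.000141 s.
BDP = R × t_prop = 150000000 × 0.000141 = 21150 bits.
In bytes: 21150/8 = 2640 bytes.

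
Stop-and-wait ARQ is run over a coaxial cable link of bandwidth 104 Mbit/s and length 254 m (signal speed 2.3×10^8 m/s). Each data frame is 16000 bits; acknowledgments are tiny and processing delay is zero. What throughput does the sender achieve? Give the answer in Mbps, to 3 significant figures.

103 Mbps

t_tx = L/R = 16000/104000000 = 0.000153846 s.
t_prop = 254/2.3e+08 = 1.10435e-06 s; RTT = 2.2087e-06 s.
Cycle = t_tx + RTT = 0.000156055 s.
Throughput = L / cycle = 16000 / 0.000156055 = 103 Mbps.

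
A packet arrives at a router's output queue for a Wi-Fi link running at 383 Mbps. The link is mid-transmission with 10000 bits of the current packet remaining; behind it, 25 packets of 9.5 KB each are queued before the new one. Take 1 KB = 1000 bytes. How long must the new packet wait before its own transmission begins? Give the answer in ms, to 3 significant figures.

Each queued packet: L/R = 76000/383000000 = 0.198433 ms.
25 queued → 4.96084 ms.
Plus remaining 10000 bits of current packet: 0.0261097 ms.
Queuing delay = 4.99 ms.

4.99 ms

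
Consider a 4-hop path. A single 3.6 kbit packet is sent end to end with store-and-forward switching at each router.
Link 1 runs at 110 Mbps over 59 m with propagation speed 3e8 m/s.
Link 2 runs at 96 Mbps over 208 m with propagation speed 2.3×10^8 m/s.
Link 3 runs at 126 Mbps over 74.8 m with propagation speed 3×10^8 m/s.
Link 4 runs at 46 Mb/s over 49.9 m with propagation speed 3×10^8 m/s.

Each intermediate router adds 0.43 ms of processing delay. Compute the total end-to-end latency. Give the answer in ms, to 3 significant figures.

L = 3600 bits.
Transmission delays (L/R per hop): 0.0327273, 0.0375, 0.0285714, 0.0782609 ms; sum = 0.17706 ms.
Propagation delays (d/s per hop): 0.000196667, 0.000904348, 0.000249333, 0.000166333 ms; sum = 0.00151668 ms.
Processing at 3 router(s): 3 × 0.43 ms = 1.29 ms.
End-to-end = 1.47 ms.

1.47 ms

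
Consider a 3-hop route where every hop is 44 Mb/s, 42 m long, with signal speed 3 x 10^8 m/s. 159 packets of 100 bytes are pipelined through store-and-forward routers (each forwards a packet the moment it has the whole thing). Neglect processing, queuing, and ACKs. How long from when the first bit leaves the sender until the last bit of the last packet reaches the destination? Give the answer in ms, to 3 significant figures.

2.93 ms

Per-hop transmission t_tx = L/R = 800/44000000 = 0.0181818 ms.
Per-hop propagation t_prop = 42/300000000 = 0.00014 ms.
Pipeline fill: first packet needs 3·t_tx to clear all hops; remaining 158 packets each add one t_tx.
Total = (3+159-1)·t_tx + 3·t_prop = 161·0.0181818 + 3·0.00014 = 2.93 ms.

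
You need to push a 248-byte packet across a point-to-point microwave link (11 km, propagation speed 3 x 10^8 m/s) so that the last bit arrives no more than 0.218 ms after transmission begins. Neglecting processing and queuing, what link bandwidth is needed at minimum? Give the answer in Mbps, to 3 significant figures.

L = 1984 bits.
Propagation delay = 11000 / 300000000 = 0.0366667 ms.
Transmission budget = 0.218 − 0.0366667 = 0.181333 ms.
R ≥ L / t_tx = 1984 bits / 0.000181333 s = 10.9 Mbps.

10.9 Mbps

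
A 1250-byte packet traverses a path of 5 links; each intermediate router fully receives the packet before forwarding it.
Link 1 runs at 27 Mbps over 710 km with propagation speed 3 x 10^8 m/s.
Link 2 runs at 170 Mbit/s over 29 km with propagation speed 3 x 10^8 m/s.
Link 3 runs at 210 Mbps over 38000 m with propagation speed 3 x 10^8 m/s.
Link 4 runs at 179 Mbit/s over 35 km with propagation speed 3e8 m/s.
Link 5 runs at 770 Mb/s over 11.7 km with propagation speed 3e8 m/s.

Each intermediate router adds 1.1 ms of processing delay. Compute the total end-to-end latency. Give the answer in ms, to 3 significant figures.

7.69 ms

L = 1250 × 8 = 10000 bits.
Transmission delays (L/R per hop): 0.37037, 0.0588235, 0.047619, 0.0558659, 0.012987 ms; sum = 0.545666 ms.
Propagation delays (d/s per hop): 2.36667, 0.0966667, 0.126667, 0.116667, 0.039 ms; sum = 2.74567 ms.
Processing at 4 router(s): 4 × 1.1 ms = 4.4 ms.
End-to-end = 7.69 ms.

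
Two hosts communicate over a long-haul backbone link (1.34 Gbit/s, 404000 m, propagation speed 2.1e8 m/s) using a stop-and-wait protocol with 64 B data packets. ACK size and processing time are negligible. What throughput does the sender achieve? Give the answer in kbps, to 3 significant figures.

133 kbps

t_tx = L/R = 512/1340000000 = 3.8209e-07 s.
t_prop = 404000/210000000 = 0.00192381 s; RTT = 0.00384762 s.
Cycle = t_tx + RTT = 0.003848 s.
Throughput = L / cycle = 512 / 0.003848 = 133 kbps.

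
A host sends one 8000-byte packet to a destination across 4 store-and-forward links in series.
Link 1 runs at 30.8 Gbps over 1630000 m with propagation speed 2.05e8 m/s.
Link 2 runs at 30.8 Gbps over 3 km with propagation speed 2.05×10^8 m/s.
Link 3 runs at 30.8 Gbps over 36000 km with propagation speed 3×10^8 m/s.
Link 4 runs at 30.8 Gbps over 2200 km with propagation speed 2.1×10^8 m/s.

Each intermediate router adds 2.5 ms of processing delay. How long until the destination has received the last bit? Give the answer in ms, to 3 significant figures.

L = 8000 × 8 = 64000 bits.
Transmission delay per hop = L/R = 64000/30800000000 = 0.00207792 ms; 4 hops → 0.00831169 ms.
Propagation delays (d/s per hop): 7.95122, 0.0146341, 120, 10.4762 ms; sum = 138.442 ms.
Processing at 3 router(s): 3 × 2.5 ms = 7.5 ms.
End-to-end = 146 ms.

146 ms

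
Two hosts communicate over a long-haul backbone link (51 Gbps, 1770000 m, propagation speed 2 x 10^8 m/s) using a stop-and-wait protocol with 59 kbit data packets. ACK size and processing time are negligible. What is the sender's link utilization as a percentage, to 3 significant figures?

t_tx = L/R = 59000/51000000000 = 1.15686e-06 s.
t_prop = 1770000/200000000 = 0.00885 s; RTT = 0.0177 s.
Cycle = t_tx + RTT = 0.0177012 s.
Utilization = t_tx / cycle = 1.15686e-06/0.0177012 = 0.00654 %.

0.00654 %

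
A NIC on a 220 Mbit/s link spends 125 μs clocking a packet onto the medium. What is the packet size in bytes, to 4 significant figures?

L = R × t_tx = 220000000 b/s × 0.000125 s = 27500 bits.
In bytes: 27500 / 8 = 3438 bytes.

3438 bytes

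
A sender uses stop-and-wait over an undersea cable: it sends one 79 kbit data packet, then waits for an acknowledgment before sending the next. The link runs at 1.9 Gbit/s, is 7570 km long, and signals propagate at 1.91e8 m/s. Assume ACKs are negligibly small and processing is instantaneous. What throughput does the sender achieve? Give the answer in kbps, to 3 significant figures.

t_tx = L/R = 79000/1900000000 = 4.15789e-05 s.
t_prop = 7570000/191000000 = 0.0396335 s; RTT = 0.079267 s.
Cycle = t_tx + RTT = 0.0793086 s.
Throughput = L / cycle = 79000 / 0.0793086 = 996 kbps.

996 kbps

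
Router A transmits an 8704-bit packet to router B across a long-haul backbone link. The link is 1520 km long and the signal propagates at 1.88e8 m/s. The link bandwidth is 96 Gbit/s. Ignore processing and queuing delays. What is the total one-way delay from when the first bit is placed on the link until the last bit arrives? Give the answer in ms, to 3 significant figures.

8.09 ms

Transmission delay = L/R = 8704 / 96000000000 = 9.06667e-05 ms.
Propagation delay = d/s = 1520000 m / 188000000 m/s = 8.08511 ms.
Total = 8.09 ms.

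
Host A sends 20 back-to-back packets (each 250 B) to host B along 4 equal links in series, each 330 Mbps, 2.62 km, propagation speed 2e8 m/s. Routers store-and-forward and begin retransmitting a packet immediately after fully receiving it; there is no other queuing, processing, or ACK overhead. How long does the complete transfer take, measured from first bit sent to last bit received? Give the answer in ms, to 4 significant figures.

0.1918 ms

Per-hop transmission t_tx = L/R = 2000/330000000 = 0.00606061 ms.
Per-hop propagation t_prop = 2620/200000000 = 0.0131 ms.
Pipeline fill: first packet needs 4·t_tx to clear all hops; remaining 19 packets each add one t_tx.
Total = (4+20-1)·t_tx + 4·t_prop = 23·0.00606061 + 4·0.0131 = 0.1918 ms.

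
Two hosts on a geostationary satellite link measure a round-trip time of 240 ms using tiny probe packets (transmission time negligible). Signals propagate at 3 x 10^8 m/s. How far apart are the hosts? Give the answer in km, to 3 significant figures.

One-way propagation = RTT/2 = 120 ms.
d = s × t = 300000000 × 0.12 = 36000 km.

36000 km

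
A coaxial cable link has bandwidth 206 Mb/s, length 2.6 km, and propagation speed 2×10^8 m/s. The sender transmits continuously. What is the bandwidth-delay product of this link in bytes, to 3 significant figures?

335 bytes

Propagation delay = 2600 / 200000000 = 1.3e-05 s.
BDP = R × t_prop = 206000000 × 1.3e-05 = 2678 bits.
In bytes: 2678/8 = 335 bytes.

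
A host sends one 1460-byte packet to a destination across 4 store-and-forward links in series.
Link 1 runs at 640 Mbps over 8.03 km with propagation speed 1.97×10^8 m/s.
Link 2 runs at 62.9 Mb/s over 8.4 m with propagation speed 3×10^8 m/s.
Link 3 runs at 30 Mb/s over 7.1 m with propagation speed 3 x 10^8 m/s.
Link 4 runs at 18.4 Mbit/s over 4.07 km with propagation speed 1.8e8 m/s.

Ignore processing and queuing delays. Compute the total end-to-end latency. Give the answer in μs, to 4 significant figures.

1291 μs

L = 1460 × 8 = 11680 bits.
Transmission delays (L/R per hop): 18.25, 185.692, 389.333, 634.783 μs; sum = 1228.06 μs.
Propagation delays (d/s per hop): 40.7614, 0.028, 0.0236667, 22.6111 μs; sum = 63.4242 μs.
End-to-end = 1291 μs.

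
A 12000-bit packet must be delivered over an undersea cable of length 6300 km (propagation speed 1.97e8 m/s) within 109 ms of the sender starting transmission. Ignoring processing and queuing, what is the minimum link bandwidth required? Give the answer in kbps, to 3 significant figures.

156 kbps

Propagation delay = 6300000 / 197000000 = 31.9797 ms.
Transmission budget = 109 − 31.9797 = 77.0203 ms.
R ≥ L / t_tx = 12000 bits / 0.0770203 s = 156 kbps.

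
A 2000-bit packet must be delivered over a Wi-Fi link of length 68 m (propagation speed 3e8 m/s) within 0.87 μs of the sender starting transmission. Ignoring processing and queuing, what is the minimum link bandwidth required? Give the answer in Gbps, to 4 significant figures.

3.109 Gbps

Propagation delay = 68 / 300000000 = 0.226667 μs.
Transmission budget = 0.87 − 0.226667 = 0.643333 μs.
R ≥ L / t_tx = 2000 bits / 6.43333e-07 s = 3.109 Gbps.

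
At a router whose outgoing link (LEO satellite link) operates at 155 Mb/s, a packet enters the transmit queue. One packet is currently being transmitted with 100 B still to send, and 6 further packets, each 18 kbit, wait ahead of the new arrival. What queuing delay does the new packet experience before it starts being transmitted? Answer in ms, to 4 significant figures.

Each queued packet: L/R = 18000/155000000 = 0.116129 ms.
6 queued → 0.696774 ms.
Plus remaining 800 bits of current packet: 0.00516129 ms.
Queuing delay = 0.7019 ms.

0.7019 ms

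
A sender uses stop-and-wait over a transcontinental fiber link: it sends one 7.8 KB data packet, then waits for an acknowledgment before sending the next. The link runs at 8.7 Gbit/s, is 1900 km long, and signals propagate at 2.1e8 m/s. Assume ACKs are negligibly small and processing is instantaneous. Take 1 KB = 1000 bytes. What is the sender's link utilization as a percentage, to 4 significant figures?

0.03962 %

t_tx = L/R = 62400/8700000000 = 7.17241e-06 s.
t_prop = 1900000/210000000 = 0.00904762 s; RTT = 0.0180952 s.
Cycle = t_tx + RTT = 0.0181024 s.
Utilization = t_tx / cycle = 7.17241e-06/0.0181024 = 0.03962 %.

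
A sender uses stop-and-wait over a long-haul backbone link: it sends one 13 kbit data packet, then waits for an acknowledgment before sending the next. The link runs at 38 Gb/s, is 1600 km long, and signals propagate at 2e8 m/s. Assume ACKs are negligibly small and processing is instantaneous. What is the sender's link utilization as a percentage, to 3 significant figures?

t_tx = L/R = 13000/38000000000 = 3.42105e-07 s.
t_prop = 1600000/200000000 = 0.008 s; RTT = 0.016 s.
Cycle = t_tx + RTT = 0.0160003 s.
Utilization = t_tx / cycle = 3.42105e-07/0.0160003 = 0.00214 %.

0.00214 %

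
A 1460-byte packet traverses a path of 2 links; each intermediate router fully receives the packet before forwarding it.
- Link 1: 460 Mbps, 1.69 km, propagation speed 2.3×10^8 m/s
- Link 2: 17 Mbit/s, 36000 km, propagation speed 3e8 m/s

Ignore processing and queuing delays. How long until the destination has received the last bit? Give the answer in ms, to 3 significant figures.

121 ms

L = 1460 × 8 = 11680 bits.
Transmission delays (L/R per hop): 0.0253913, 0.687059 ms; sum = 0.71245 ms.
Propagation delays (d/s per hop): 0.00734783, 120 ms; sum = 120.007 ms.
End-to-end = 121 ms.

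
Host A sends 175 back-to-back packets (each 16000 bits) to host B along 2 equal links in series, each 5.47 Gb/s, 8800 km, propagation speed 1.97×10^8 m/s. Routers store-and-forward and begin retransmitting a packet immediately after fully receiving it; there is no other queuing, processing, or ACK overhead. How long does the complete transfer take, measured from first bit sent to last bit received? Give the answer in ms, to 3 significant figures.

Per-hop transmission t_tx = L/R = 16000/5470000000 = 0.00292505 ms.
Per-hop propagation t_prop = 8800000/197000000 = 44.6701 ms.
Pipeline fill: first packet needs 2·t_tx to clear all hops; remaining 174 packets each add one t_tx.
Total = (2+175-1)·t_tx + 2·t_prop = 176·0.00292505 + 2·44.6701 = 89.9 ms.

89.9 ms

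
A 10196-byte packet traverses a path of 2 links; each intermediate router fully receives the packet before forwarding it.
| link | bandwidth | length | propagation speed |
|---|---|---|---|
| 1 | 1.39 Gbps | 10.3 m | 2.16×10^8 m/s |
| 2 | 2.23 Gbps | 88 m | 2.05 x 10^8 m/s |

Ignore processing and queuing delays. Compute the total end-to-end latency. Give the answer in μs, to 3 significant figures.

95.7 μs

L = 10196 × 8 = 81568 bits.
Transmission delays (L/R per hop): 58.682, 36.5776 μs; sum = 95.2596 μs.
Propagation delays (d/s per hop): 0.0476852, 0.429268 μs; sum = 0.476953 μs.
End-to-end = 95.7 μs.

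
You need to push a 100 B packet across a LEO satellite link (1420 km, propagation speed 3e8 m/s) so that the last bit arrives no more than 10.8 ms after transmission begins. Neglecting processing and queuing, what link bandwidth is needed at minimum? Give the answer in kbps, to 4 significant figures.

L = 800 bits.
Propagation delay = 1420000 / 300000000 = 4.73333 ms.
Transmission budget = 10.8 − 4.73333 = 6.06667 ms.
R ≥ L / t_tx = 800 bits / 0.00606667 s = 131.9 kbps.

131.9 kbps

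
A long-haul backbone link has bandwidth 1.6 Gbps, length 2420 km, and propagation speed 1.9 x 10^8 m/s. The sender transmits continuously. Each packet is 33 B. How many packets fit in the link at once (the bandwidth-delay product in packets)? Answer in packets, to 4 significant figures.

77190 packets

Propagation delay = 2420000 / 190000000 = 0.0127368 s.
BDP = R × t_prop = 1600000000 × 0.0127368 = 20378900 bits.
In packets of 264 bits: 77190 packets.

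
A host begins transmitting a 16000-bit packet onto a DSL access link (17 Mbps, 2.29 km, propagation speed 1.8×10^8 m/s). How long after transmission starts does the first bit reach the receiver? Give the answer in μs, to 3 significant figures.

12.7 μs

First bit experiences only propagation delay: d/s = 2290/180000000 = 12.7 μs.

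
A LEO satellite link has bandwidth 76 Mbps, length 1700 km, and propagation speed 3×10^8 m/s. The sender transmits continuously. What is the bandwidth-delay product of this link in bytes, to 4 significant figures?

Propagation delay = 1700000 / 300000000 = 0.00566667 s.
BDP = R × t_prop = 76000000 × 0.00566667 = 430667 bits.
In bytes: 430667/8 = 53830 bytes.

53830 bytes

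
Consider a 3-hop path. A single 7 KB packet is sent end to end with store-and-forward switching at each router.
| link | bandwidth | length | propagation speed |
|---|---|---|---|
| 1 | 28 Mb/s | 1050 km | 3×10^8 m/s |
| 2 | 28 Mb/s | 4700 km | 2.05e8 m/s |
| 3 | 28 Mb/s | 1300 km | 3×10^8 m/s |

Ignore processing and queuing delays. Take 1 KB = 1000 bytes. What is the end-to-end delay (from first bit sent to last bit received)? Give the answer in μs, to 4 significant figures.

L = 56000 bits.
Transmission delay per hop = L/R = 56000/28000000 = 2000 μs; 3 hops → 6000 μs.
Propagation delays (d/s per hop): 3500, 22926.8, 4333.33 μs; sum = 30760.2 μs.
End-to-end = 36760 μs.

36760 μs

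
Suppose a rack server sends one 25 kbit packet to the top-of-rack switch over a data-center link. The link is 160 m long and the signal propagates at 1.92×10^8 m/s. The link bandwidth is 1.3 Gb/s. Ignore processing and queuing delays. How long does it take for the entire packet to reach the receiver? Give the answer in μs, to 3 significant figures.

L = 25000 bits.
Transmission delay = L/R = 25000 / 1300000000 = 19.2308 μs.
Propagation delay = d/s = 160 m / 192000000 m/s = 0.833333 μs.
Total = 20.1 μs.

20.1 μs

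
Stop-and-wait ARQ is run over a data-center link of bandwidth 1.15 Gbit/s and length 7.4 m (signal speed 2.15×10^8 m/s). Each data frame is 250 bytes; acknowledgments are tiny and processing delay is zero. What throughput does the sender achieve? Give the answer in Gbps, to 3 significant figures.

t_tx = L/R = 2000/1150000000 = 1.73913e-06 s.
t_prop = 7.4/215000000 = 3.44186e-08 s; RTT = 6.88372e-08 s.
Cycle = t_tx + RTT = 1.80797e-06 s.
Throughput = L / cycle = 2000 / 1.80797e-06 = 1.11 Gbps.

1.11 Gbps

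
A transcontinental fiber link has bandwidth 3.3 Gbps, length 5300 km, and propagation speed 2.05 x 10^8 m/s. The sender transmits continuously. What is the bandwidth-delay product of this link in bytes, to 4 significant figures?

Propagation delay = 5300000 / 2.05e+08 = 0.0258537 s.
BDP = R × t_prop = 3300000000 × 0.0258537 = 85317100 bits.
In bytes: 85317100/8 = 10660000 bytes.

10660000 bytes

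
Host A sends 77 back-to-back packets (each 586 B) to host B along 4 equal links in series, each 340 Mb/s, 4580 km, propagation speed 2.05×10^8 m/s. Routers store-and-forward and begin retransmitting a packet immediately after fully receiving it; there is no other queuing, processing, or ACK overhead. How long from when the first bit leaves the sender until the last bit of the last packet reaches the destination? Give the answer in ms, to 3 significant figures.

90.5 ms

Per-hop transmission t_tx = L/R = 4688/340000000 = 0.0137882 ms.
Per-hop propagation t_prop = 4580000/2.05e+08 = 22.3415 ms.
Pipeline fill: first packet needs 4·t_tx to clear all hops; remaining 76 packets each add one t_tx.
Total = (4+77-1)·t_tx + 4·t_prop = 80·0.0137882 + 4·22.3415 = 90.5 ms.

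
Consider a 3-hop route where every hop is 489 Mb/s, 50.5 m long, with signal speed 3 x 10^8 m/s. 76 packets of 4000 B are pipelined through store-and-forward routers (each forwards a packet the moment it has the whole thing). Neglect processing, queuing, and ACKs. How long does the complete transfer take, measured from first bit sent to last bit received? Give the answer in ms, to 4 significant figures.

Per-hop transmission t_tx = L/R = 32000/489000000 = 0.0654397 ms.
Per-hop propagation t_prop = 50.5/300000000 = 0.000168333 ms.
Pipeline fill: first packet needs 3·t_tx to clear all hops; remaining 75 packets each add one t_tx.
Total = (3+76-1)·t_tx + 3·t_prop = 78·0.0654397 + 3·0.000168333 = 5.105 ms.

5.105 ms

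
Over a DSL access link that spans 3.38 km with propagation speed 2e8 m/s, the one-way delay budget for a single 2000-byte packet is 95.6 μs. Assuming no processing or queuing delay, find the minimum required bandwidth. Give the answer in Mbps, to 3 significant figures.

203 Mbps

L = 16000 bits.
Propagation delay = 3380 / 200000000 = 16.9 μs.
Transmission budget = 95.6 − 16.9 = 78.7 μs.
R ≥ L / t_tx = 16000 bits / 7.87e-05 s = 203 Mbps.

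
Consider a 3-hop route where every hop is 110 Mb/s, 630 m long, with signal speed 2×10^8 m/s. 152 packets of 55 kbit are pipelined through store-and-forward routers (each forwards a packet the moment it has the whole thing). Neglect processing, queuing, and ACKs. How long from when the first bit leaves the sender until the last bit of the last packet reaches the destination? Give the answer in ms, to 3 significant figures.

Per-hop transmission t_tx = L/R = 55000/110000000 = 0.5 ms.
Per-hop propagation t_prop = 630/200000000 = 0.00315 ms.
Pipeline fill: first packet needs 3·t_tx to clear all hops; remaining 151 packets each add one t_tx.
Total = (3+152-1)·t_tx + 3·t_prop = 154·0.5 + 3·0.00315 = 77.0 ms.

77.0 ms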